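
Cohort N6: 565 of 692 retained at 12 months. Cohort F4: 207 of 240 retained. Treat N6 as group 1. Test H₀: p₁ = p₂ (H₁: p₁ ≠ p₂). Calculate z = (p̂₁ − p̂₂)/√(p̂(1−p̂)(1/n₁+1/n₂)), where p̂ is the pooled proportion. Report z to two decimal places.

p̂₁ = 565/692 ≈ 0.8165, p̂₂ = 207/240 ≈ 0.8625.
Pooled p̂ = (565+207)/(692+240) = 772/932 = 0.8283.
SE = √(p̂(1−p̂)(1/n₁+1/n₂)) = √(0.8283·0.1717·0.00561175) = √(0.000798002) = 0.0282.
z = (0.8165 − 0.8625)/0.0282 = -0.0460/0.0282 = -1.63.

z = -1.63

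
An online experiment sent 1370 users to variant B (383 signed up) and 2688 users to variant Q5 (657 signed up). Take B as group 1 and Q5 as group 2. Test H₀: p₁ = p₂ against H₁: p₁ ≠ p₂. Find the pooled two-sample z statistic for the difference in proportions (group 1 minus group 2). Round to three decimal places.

z = 2.425

p̂₁ = 383/1370 = 0.27956, p̂₂ = 657/2688 = 0.24442.
Pooled p̂ = (383+657)/(1370+2688) = 1040/4058 = 0.25628.
SE = √(p̂(1−p̂)(1/n₁+1/n₂)) = √(0.25628·0.74372·0.00110195) = √(0.000210035) = 0.01449.
z = (0.27956 − 0.24442)/0.01449 = 0.03514/0.01449 = 2.425.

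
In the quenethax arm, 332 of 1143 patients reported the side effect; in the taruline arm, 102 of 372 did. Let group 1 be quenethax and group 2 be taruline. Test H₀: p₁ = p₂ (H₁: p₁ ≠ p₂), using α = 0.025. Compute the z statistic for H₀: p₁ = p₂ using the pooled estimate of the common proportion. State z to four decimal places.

p̂₁ = 332/1143 = 0.290464, p̂₂ = 102/372 = 0.274194.
Pooled p̂ = (332+102)/(1143+372) = 434/1515 = 0.286469.
SE = √(p̂(1−p̂)(1/n₁+1/n₂)) = √(0.286469·0.713531·0.00356306) = √(0.000728306) = 0.026987.
z = (0.290464 − 0.274194)/0.026987 = 0.016270/0.026987 = 0.6029.
Two-sided p-value ≈ 2·Φ(−0.603) = 0.5466; since p > α = 0.025, fail to reject H₀.

z = 0.6029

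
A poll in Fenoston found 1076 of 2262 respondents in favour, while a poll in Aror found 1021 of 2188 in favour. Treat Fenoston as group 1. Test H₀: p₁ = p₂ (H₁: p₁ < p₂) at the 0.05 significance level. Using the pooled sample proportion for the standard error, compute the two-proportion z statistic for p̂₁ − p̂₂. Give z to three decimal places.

p̂₁ = 1076/2262 ≈ 0.47569, p̂₂ = 1021/2188 ≈ 0.46664.
Pooled p̂ = (1076+1021)/(2262+2188) = 2097/4450 = 0.47124.
SE = √(0.249173 × 0.000899125) = 0.01497.
z = (0.47569 − 0.46664)/0.01497 = 0.00905/0.01497 = 0.605.
p-value = P(Z < 0.605) ≈ 0.7273; since p > α = 0.05, fail to reject H₀.

z = 0.605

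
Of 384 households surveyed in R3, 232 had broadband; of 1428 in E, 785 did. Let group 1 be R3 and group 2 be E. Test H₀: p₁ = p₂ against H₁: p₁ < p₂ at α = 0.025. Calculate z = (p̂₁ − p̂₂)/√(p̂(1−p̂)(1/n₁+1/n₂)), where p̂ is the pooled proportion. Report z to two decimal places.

p̂₁ = 232/384 ≈ 0.6042, p̂₂ = 785/1428 ≈ 0.5497.
Pooled p̂ = (232+785)/(384+1428) = 1017/1812 = 0.5613.
SE = √(p̂(1−p̂)(1/n₁+1/n₂)) = √(0.5613·0.4387·0.00330445) = √(0.000813712) = 0.0285.
z = (0.6042 − 0.5497)/0.0285 = 0.0545/0.0285 = 1.91.
p-value = P(Z < 1.909) ≈ 0.9718, so at α = 0.025 we fail to reject H₀.

z = 1.91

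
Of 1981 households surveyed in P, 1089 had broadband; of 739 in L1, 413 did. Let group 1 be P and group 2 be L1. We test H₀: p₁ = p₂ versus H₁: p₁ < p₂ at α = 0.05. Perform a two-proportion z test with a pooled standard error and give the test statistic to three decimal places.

p̂₁ = 1089/1981 ≈ 0.549722, p̂₂ = 413/739 ≈ 0.558863.
Pooled p̂ = (1089+413)/(1981+739) = 1502/2720 = 0.552206.
SE = √(p̂(1−p̂)(1/n₁+1/n₂)) = √(0.552206·0.447794·0.00185798) = √(0.00045943) = 0.021434.
z = (0.549722 − 0.558863)/0.021434 = -0.009141/0.021434 = -0.426.
p-value = P(Z < -0.426) ≈ 0.3349; since p > α = 0.05, fail to reject H₀.

z = -0.426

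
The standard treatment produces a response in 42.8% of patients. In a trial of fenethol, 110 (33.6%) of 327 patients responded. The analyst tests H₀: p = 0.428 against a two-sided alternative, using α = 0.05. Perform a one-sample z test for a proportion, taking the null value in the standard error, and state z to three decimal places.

z = -3.348

p̂ = 110/327 = 0.33639.
SE = √(p₀(1−p₀)/n) = √(0.24482/327) = 0.02736.
z = (0.33639 − 0.428)/0.02736 = -0.09161/0.02736 = -3.348.
Two-sided p-value ≈ 2·Φ(−3.348) = 0.0008, so at α = 0.05 we reject H₀.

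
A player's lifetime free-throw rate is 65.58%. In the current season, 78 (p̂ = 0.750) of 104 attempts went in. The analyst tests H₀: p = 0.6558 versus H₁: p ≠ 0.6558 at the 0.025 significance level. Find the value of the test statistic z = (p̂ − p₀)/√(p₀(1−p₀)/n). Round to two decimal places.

z = 2.02

p̂ = 78/104 = 0.7500.
Under H₀, SE = √(0.6558·0.3442/104) = √(0.00217045) = 0.0466.
z = (0.7500 − 0.6558)/0.0466 = 0.0942/0.0466 = 2.02.
p-value = 2·P(Z > 2.022) ≈ 0.0432, so at α = 0.025 we fail to reject H₀.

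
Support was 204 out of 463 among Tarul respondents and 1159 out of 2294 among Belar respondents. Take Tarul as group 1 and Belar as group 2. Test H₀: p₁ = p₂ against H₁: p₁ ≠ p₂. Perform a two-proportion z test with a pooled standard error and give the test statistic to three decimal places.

p̂₁ = 204/463 ≈ 0.44060, p̂₂ = 1159/2294 ≈ 0.50523.
Pooled p̂ = (204+1159)/(463+2294) = 1363/2757 = 0.49438.
SE = √(p̂(1−p̂)(1/n₁+1/n₂)) = √(0.49438·0.50562·0.00259575) = √(0.000648855) = 0.02547.
z = (0.44060 − 0.50523)/0.02547 = -0.06463/0.02547 = -2.537.
p-value = 2·P(Z > 2.537) ≈ 0.0112.

z = -2.537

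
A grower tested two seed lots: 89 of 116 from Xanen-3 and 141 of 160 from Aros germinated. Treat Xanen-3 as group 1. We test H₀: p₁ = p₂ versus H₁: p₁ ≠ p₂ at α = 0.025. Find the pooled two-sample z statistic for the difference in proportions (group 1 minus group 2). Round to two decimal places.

z = -2.51

p̂₁ = 89/116 = 0.7672, p̂₂ = 141/160 = 0.8812.
Pooled p̂ = (89+141)/(116+160) = 230/276 = 0.8333.
SE = √(0.138889 × 0.0148707) = 0.0454.
z = (0.7672 − 0.8812)/0.0454 = -0.1140/0.0454 = -2.51.
Two-sided p-value ≈ 2·Φ(−2.509) = 0.0121, so at α = 0.025 we reject H₀.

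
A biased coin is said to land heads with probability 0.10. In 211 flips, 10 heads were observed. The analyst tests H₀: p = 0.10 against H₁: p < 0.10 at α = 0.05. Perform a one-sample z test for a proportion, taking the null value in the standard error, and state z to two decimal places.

z = -2.55

p̂ = 10/211 ≈ 0.04739.
Under H₀, SE = √(0.1·0.9/211) = √(0.00042654) = 0.02065.
z = (0.04739 − 0.1)/0.02065 = -0.05261/0.02065 = -2.55.
p-value = P(Z < -2.547) ≈ 0.0054, so at α = 0.05 we reject H₀.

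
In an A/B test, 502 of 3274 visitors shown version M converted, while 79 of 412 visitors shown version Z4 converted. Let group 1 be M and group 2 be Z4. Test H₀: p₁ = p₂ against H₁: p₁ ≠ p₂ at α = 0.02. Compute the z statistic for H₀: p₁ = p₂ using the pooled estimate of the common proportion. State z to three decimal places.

z = -2.017

p̂₁ = 502/3274 = 0.15333, p̂₂ = 79/412 = 0.19175.
Pooled p̂ = (502+79)/(3274+412) = 581/3686 = 0.15762.
SE = √(0.132778 × 0.00273262) = 0.01905.
z = (0.15333 − 0.19175)/0.01905 = -0.03842/0.01905 = -2.017.
p-value = 2·P(Z > 2.017) ≈ 0.0437; since p > α = 0.02, fail to reject H₀.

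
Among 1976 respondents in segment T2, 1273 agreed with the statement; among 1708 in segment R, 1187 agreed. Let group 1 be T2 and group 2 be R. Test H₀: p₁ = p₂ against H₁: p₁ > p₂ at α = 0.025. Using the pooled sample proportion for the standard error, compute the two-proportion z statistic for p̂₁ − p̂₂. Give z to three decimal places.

z = -3.260

p̂₁ = 1273/1976 ≈ 0.64423, p̂₂ = 1187/1708 ≈ 0.69496.
Pooled p̂ = (1273+1187)/(1976+1708) = 2460/3684 = 0.66775.
SE = √(0.221859 × 0.00109155) = 0.01556.
z = (0.64423 − 0.69496)/0.01556 = -0.05073/0.01556 = -3.260.
p-value = P(Z > -3.260) ≈ 0.9994, so at α = 0.025 we fail to reject H₀.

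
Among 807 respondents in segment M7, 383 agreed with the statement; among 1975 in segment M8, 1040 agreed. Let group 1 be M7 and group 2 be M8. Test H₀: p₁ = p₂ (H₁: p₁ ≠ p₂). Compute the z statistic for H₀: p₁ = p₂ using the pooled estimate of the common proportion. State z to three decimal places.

p̂₁ = 383/807 ≈ 0.47460, p̂₂ = 1040/1975 ≈ 0.52658.
Pooled p̂ = (383+1040)/(807+1975) = 1423/2782 = 0.51150.
SE = √(0.249868 × 0.00174549) = 0.02088.
z = (0.47460 − 0.52658)/0.02088 = -0.05198/0.02088 = -2.489.

z = -2.489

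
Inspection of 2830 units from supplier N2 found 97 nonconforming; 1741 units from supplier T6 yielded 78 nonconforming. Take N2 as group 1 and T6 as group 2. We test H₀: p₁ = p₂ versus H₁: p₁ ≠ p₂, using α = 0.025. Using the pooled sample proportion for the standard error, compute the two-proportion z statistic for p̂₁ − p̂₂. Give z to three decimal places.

z = -1.801

p̂₁ = 97/2830 ≈ 0.03428, p̂₂ = 78/1741 ≈ 0.04480.
Pooled p̂ = (97+78)/(2830+1741) = 175/4571 = 0.03828.
SE = √(0.0368191 × 0.000927739) = 0.00584.
z = (0.03428 − 0.04480)/0.00584 = -0.01052/0.00584 = -1.801.
Two-sided p-value ≈ 2·Φ(−1.801) = 0.0717. With α = 0.025, fail to reject H₀.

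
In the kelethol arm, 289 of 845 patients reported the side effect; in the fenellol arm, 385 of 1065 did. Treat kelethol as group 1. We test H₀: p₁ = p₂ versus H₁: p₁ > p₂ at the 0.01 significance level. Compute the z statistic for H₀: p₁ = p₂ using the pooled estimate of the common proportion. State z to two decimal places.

p̂₁ = 289/845 ≈ 0.3420, p̂₂ = 385/1065 ≈ 0.3615.
Pooled p̂ = (289+385)/(845+1065) = 674/1910 = 0.3529.
SE = √(p̂(1−p̂)(1/n₁+1/n₂)) = √(0.3529·0.6471·0.0021224) = √(0.000484662) = 0.0220.
z = (0.3420 − 0.3615)/0.0220 = -0.0195/0.0220 = -0.89.
p-value = P(Z > -0.885) ≈ 0.8120, so at α = 0.01 we fail to reject H₀.

z = -0.89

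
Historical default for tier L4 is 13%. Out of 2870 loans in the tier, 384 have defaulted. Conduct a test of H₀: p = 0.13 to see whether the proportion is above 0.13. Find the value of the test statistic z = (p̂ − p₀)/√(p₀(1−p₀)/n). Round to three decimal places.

p̂ = 384/2870 ≈ 0.13380.
SE = √(p₀(1−p₀)/n) = √(0.1131/2870) = 0.00628.
z = (0.13380 − 0.13)/0.00628 = 0.00380/0.00628 = 0.605.
p-value = P(Z > 0.605) ≈ 0.2726.

z = 0.605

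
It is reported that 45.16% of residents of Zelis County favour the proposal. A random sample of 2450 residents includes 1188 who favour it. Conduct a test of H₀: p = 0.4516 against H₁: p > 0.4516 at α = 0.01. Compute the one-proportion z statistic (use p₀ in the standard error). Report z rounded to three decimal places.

p̂ = 1188/2450 = 0.484898.
SE = √(p₀(1−p₀)/n) = √(0.24766/2450) = 0.010054.
z = (0.484898 − 0.4516)/0.010054 = 0.033298/0.010054 = 3.312.
p-value = P(Z > 3.312) ≈ 0.0005; since p < α = 0.01, reject H₀.

z = 3.312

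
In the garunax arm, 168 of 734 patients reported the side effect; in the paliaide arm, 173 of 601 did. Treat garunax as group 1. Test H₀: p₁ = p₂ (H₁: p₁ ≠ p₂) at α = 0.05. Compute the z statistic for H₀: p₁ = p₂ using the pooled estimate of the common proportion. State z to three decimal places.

p̂₁ = 168/734 ≈ 0.22888, p̂₂ = 173/601 ≈ 0.28785.
Pooled p̂ = (168+173)/(734+601) = 341/1335 = 0.25543.
SE = √(0.190186 × 0.00302629) = 0.02399.
z = (0.22888 − 0.28785)/0.02399 = -0.05897/0.02399 = -2.458.
Two-sided p-value ≈ 2·Φ(−2.458) = 0.0140. With α = 0.05, reject H₀.

z = -2.458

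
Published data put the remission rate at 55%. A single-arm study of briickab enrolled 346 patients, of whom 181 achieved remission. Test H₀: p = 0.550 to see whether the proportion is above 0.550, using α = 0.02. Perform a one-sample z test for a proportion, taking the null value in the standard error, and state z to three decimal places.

z = -1.005

p̂ = 181/346 = 0.52312.
Standard error under H₀: √(0.55×0.45/346) = 0.02675.
z = (0.52312 − 0.55)/0.02675 = -0.02688/0.02675 = -1.005.
p-value = P(Z > -1.005) ≈ 0.8425; since p > α = 0.02, fail to reject H₀.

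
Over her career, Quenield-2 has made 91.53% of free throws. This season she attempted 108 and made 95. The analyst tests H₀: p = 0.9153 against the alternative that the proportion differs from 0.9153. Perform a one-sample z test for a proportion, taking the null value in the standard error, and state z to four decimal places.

z = -1.3314

p̂ = 95/108 = 0.879630.
SE = √(p₀(1−p₀)/n) = √(0.077526/108) = 0.026792.
z = (0.879630 − 0.9153)/0.026792 = -0.035670/0.026792 = -1.3314.
Two-sided p-value ≈ 2·Φ(−1.331) = 0.1831.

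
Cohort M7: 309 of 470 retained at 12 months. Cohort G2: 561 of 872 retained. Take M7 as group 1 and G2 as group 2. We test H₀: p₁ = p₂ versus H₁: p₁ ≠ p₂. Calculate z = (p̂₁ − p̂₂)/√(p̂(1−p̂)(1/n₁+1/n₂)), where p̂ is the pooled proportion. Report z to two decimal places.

p̂₁ = 309/470 = 0.6574, p̂₂ = 561/872 = 0.6433.
Pooled p̂ = (309+561)/(470+872) = 870/1342 = 0.6483.
SE = √(0.228011 × 0.00327445) = 0.0273.
z = (0.6574 − 0.6433)/0.0273 = 0.0141/0.0273 = 0.52.

z = 0.52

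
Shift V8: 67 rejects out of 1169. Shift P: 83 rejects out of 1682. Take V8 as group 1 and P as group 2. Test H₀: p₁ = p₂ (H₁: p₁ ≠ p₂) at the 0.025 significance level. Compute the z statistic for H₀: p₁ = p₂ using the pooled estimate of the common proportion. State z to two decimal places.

z = 0.94

p̂₁ = 67/1169 = 0.0573, p̂₂ = 83/1682 = 0.0493.
Pooled p̂ = (67+83)/(1169+1682) = 150/2851 = 0.0526.
SE = √(0.049845 × 0.00144996) = 0.0085.
z = (0.0573 − 0.0493)/0.0085 = 0.0080/0.0085 = 0.94.
p-value = 2·P(Z > 0.937) ≈ 0.3486, so at α = 0.025 we fail to reject H₀.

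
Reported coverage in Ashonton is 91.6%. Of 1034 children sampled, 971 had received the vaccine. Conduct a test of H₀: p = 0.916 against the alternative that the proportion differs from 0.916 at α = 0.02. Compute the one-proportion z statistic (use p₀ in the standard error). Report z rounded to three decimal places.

p̂ = 971/1034 ≈ 0.939072.
SE = √(p₀(1−p₀)/n) = √(0.076944/1034) = 0.008626.
z = (0.939072 − 0.916)/0.008626 = 0.023072/0.008626 = 2.675.
p-value = 2·P(Z > 2.675) ≈ 0.0075; since p < α = 0.02, reject H₀.

z = 2.675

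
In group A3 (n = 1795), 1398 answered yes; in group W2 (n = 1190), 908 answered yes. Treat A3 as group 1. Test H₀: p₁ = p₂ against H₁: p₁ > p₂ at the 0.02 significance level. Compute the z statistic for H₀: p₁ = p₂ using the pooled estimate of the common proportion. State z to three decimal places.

p̂₁ = 1398/1795 ≈ 0.778830, p̂₂ = 908/1190 ≈ 0.763025.
Pooled p̂ = (1398+908)/(1795+1190) = 2306/2985 = 0.772529.
SE = √(p̂(1−p̂)(1/n₁+1/n₂)) = √(0.772529·0.227471·0.00139744) = √(0.000245569) = 0.015671.
z = (0.778830 − 0.763025)/0.015671 = 0.015805/0.015671 = 1.009.
p-value = P(Z > 1.009) ≈ 0.1566; since p > α = 0.02, fail to reject H₀.

z = 1.009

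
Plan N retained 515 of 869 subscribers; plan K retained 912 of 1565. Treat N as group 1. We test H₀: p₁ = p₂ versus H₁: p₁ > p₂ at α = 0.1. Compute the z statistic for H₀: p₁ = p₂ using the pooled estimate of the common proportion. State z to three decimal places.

z = 0.475

p̂₁ = 515/869 ≈ 0.59264, p̂₂ = 912/1565 ≈ 0.58275.
Pooled p̂ = (515+912)/(869+1565) = 1427/2434 = 0.58628.
SE = √(0.242556 × 0.00178973) = 0.02084.
z = (0.59264 − 0.58275)/0.02084 = 0.00989/0.02084 = 0.475.
p-value = P(Z > 0.475) ≈ 0.3176, so at α = 0.1 we fail to reject H₀.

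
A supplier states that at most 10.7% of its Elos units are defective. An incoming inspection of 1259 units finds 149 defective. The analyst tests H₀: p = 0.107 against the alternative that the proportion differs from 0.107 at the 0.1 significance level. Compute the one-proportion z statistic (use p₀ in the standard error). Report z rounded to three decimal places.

z = 1.303

p̂ = 149/1259 = 0.11835.
SE = √(p₀(1−p₀)/n) = √(0.095551/1259) = 0.00871.
z = (0.11835 − 0.107)/0.00871 = 0.01135/0.00871 = 1.303.
p-value = 2·P(Z > 1.303) ≈ 0.1927, so at α = 0.1 we fail to reject H₀.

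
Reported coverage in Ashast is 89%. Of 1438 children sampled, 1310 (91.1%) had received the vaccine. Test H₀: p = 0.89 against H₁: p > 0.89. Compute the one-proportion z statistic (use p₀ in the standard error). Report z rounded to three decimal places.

z = 2.544

p̂ = 1310/1438 ≈ 0.91099.
SE = √(p₀(1−p₀)/n) = √(0.0979/1438) = 0.00825.
z = (0.91099 − 0.89)/0.00825 = 0.02099/0.00825 = 2.544.
p-value = P(Z > 2.544) ≈ 0.0055.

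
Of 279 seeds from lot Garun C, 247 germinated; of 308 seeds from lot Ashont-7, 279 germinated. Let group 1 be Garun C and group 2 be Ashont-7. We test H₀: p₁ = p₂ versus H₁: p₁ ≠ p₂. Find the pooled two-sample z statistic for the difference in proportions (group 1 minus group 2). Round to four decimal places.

z = -0.8144

p̂₁ = 247/279 ≈ 0.885305, p̂₂ = 279/308 ≈ 0.905844.
Pooled p̂ = (247+279)/(279+308) = 526/587 = 0.896082.
SE = √(p̂(1−p̂)(1/n₁+1/n₂)) = √(0.896082·0.103918·0.00683098) = √(0.000636096) = 0.025221.
z = (0.885305 − 0.905844)/0.025221 = -0.020539/0.025221 = -0.8144.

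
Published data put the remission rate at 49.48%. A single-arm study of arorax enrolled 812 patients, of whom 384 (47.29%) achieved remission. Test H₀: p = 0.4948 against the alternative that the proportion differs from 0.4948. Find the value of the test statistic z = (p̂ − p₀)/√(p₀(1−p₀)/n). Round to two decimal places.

z = -1.25

p̂ = 384/812 ≈ 0.4729.
Standard error under H₀: √(0.4948×0.5052/812) = 0.0175.
z = (0.4729 − 0.4948)/0.0175 = -0.0219/0.0175 = -1.25.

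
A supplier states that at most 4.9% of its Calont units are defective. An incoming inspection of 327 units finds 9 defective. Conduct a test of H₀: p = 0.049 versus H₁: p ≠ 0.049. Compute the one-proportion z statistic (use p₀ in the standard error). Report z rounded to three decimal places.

z = -1.799

p̂ = 9/327 ≈ 0.02752.
Standard error under H₀: √(0.049×0.951/327) = 0.01194.
z = (0.02752 − 0.049)/0.01194 = -0.02148/0.01194 = -1.799.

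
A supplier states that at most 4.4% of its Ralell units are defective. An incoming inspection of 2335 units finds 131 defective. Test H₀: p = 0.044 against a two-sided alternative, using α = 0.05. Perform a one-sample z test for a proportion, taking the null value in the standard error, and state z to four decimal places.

z = 2.8515

p̂ = 131/2335 = 0.0561028.
Under H₀, SE = √(0.044·0.956/2335) = √(1.80146e-05) = 0.0042444.
z = (0.0561028 − 0.044)/0.0042444 = 0.0121028/0.0042444 = 2.8515.
Two-sided p-value ≈ 2·Φ(−2.852) = 0.0044; since p < α = 0.05, reject H₀.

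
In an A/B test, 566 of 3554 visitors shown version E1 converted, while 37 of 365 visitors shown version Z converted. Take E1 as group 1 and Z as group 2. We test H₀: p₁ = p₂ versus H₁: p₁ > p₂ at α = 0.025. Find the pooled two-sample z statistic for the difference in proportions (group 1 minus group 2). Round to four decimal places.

z = 2.9188

p̂₁ = 566/3554 ≈ 0.1592572, p̂₂ = 37/365 ≈ 0.1013699.
Pooled p̂ = (566+37)/(3554+365) = 603/3919 = 0.1538658.
SE = √(0.130191 × 0.0030211) = 0.0198323.
z = (0.1592572 − 0.1013699)/0.0198323 = 0.0578873/0.0198323 = 2.9188.
p-value = P(Z > 2.919) ≈ 0.0018, so at α = 0.025 we reject H₀.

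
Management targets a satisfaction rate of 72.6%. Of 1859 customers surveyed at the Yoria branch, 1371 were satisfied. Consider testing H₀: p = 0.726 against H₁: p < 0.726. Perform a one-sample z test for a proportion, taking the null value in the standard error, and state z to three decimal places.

z = 1.111

p̂ = 1371/1859 = 0.73749.
Standard error under H₀: √(0.726×0.274/1859) = 0.01034.
z = (0.73749 − 0.726)/0.01034 = 0.01149/0.01034 = 1.111.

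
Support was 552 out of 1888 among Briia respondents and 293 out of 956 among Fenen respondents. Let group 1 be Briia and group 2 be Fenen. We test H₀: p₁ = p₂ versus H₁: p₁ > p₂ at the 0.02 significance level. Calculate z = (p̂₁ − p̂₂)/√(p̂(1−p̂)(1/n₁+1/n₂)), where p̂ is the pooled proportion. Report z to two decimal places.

z = -0.78

p̂₁ = 552/1888 = 0.2924, p̂₂ = 293/956 = 0.3065.
Pooled p̂ = (552+293)/(1888+956) = 845/2844 = 0.2971.
SE = √(0.208838 × 0.00157569) = 0.0181.
z = (0.2924 − 0.3065)/0.0181 = -0.0141/0.0181 = -0.78.
p-value = P(Z > -0.778) ≈ 0.7817; since p > α = 0.02, fail to reject H₀.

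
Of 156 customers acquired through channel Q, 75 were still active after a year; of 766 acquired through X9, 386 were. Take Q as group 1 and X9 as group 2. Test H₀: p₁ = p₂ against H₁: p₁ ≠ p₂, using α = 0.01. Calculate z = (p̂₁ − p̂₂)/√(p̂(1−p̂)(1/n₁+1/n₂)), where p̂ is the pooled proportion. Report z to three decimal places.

z = -0.527

p̂₁ = 75/156 ≈ 0.48077, p̂₂ = 386/766 ≈ 0.50392.
Pooled p̂ = (75+386)/(156+766) = 461/922 = 0.50000.
SE = √(p̂(1−p̂)(1/n₁+1/n₂)) = √(0.50000·0.50000·0.00771574) = √(0.00192893) = 0.04392.
z = (0.48077 − 0.50392)/0.04392 = -0.02315/0.04392 = -0.527.
Two-sided p-value ≈ 2·Φ(−0.527) = 0.5982; since p > α = 0.01, fail to reject H₀.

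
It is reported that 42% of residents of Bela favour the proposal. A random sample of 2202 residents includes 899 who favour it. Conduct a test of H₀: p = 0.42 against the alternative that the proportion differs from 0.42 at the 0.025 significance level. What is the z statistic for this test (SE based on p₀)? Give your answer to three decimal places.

z = -1.116

p̂ = 899/2202 = 0.408265.
Under H₀, SE = √(0.42·0.58/2202) = √(0.000110627) = 0.010518.
z = (0.408265 − 0.42)/0.010518 = -0.011735/0.010518 = -1.116.
Two-sided p-value ≈ 2·Φ(−1.116) = 0.2646. With α = 0.025, fail to reject H₀.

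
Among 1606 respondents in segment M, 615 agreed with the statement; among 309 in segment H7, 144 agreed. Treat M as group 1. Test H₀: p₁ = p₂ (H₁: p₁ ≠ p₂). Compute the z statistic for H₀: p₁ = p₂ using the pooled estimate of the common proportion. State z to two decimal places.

z = -2.73

p̂₁ = 615/1606 ≈ 0.3829, p̂₂ = 144/309 ≈ 0.4660.
Pooled p̂ = (615+144)/(1606+309) = 759/1915 = 0.3963.
SE = √(0.239256 × 0.00385891) = 0.0304.
z = (0.3829 − 0.4660)/0.0304 = -0.0831/0.0304 = -2.73.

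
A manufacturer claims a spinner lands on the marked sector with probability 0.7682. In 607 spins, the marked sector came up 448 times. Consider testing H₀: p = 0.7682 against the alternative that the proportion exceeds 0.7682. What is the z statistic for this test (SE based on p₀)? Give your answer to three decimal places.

p̂ = 448/607 ≈ 0.738056.
Standard error under H₀: √(0.7682×0.2318/607) = 0.017128.
z = (0.738056 − 0.7682)/0.017128 = -0.030144/0.017128 = -1.760.

z = -1.760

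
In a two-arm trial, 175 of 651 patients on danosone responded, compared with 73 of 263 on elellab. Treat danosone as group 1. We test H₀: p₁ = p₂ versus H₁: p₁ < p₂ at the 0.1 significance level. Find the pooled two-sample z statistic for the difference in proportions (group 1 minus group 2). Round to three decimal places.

p̂₁ = 175/651 = 0.26882, p̂₂ = 73/263 = 0.27757.
Pooled p̂ = (175+73)/(651+263) = 248/914 = 0.27133.
SE = √(p̂(1−p̂)(1/n₁+1/n₂)) = √(0.27133·0.72867·0.00533838) = √(0.00105546) = 0.03249.
z = (0.26882 − 0.27757)/0.03249 = -0.00875/0.03249 = -0.269.
p-value = P(Z < -0.269) ≈ 0.3938; since p > α = 0.1, fail to reject H₀.

z = -0.269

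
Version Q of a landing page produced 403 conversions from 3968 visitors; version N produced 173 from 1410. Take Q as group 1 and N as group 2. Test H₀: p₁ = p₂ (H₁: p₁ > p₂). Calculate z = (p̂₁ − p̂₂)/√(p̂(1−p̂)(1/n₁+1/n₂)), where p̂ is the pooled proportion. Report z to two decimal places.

p̂₁ = 403/3968 ≈ 0.1016, p̂₂ = 173/1410 ≈ 0.1227.
Pooled p̂ = (403+173)/(3968+1410) = 576/5378 = 0.1071.
SE = √(0.095632 × 0.000961236) = 0.0096.
z = (0.1016 − 0.1227)/0.0096 = -0.0211/0.0096 = -2.20.

z = -2.20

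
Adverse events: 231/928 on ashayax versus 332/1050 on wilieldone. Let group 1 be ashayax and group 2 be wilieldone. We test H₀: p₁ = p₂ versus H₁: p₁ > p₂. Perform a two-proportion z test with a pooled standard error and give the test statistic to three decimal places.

p̂₁ = 231/928 ≈ 0.24892, p̂₂ = 332/1050 ≈ 0.31619.
Pooled p̂ = (231+332)/(928+1050) = 563/1978 = 0.28463.
SE = √(p̂(1−p̂)(1/n₁+1/n₂)) = √(0.28463·0.71537·0.00202997) = √(0.000413334) = 0.02033.
z = (0.24892 − 0.31619)/0.02033 = -0.06727/0.02033 = -3.309.

z = -3.309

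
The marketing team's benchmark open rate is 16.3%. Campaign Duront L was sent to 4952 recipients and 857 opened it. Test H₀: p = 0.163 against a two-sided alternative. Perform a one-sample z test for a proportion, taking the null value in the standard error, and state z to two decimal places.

p̂ = 857/4952 = 0.17306.
Under H₀, SE = √(0.163·0.837/4952) = √(2.75507e-05) = 0.00525.
z = (0.17306 − 0.163)/0.00525 = 0.01006/0.00525 = 1.92.

z = 1.92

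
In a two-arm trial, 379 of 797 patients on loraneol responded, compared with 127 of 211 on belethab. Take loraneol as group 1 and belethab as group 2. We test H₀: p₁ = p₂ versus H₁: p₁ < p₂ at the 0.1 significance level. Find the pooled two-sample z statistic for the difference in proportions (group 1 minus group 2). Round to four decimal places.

z = -3.2643

p̂₁ = 379/797 ≈ 0.4755332, p̂₂ = 127/211 ≈ 0.6018957.
Pooled p̂ = (379+127)/(797+211) = 506/1008 = 0.5019841.
SE = √(p̂(1−p̂)(1/n₁+1/n₂)) = √(0.5019841·0.4980159·0.00599404) = √(0.00149849) = 0.0387103.
z = (0.4755332 − 0.6018957)/0.0387103 = -0.1263625/0.0387103 = -3.2643.
p-value = P(Z < -3.264) ≈ 0.0005, so at α = 0.1 we reject H₀.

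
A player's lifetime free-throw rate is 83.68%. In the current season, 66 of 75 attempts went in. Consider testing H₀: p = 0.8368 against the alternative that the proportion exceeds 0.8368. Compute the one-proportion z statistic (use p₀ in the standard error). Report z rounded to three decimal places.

p̂ = 66/75 = 0.88000.
Under H₀, SE = √(0.8368·0.1632/75) = √(0.00182088) = 0.04267.
z = (0.88000 − 0.8368)/0.04267 = 0.04320/0.04267 = 1.012.
p-value = P(Z > 1.012) ≈ 0.1557.

z = 1.012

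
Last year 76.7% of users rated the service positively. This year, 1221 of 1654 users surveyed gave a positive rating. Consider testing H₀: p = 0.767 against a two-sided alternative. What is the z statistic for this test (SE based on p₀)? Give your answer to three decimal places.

z = -2.770

p̂ = 1221/1654 ≈ 0.738210.
Standard error under H₀: √(0.767×0.233/1654) = 0.010395.
z = (0.738210 − 0.767)/0.010395 = -0.028790/0.010395 = -2.770.
Two-sided p-value ≈ 2·Φ(−2.770) = 0.0056.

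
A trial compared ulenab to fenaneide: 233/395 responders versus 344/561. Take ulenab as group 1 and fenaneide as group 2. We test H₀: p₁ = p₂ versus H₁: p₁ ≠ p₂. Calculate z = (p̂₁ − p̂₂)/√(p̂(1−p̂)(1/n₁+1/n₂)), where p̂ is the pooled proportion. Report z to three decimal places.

p̂₁ = 233/395 ≈ 0.58987, p̂₂ = 344/561 ≈ 0.61319.
Pooled p̂ = (233+344)/(395+561) = 577/956 = 0.60356.
SE = √(0.239276 × 0.00431418) = 0.03213.
z = (0.58987 − 0.61319)/0.03213 = -0.02332/0.03213 = -0.726.
p-value = 2·P(Z > 0.726) ≈ 0.4680.

z = -0.726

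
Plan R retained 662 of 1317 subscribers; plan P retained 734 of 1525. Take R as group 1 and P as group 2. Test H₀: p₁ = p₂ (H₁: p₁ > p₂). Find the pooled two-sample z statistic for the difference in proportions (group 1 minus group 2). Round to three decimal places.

p̂₁ = 662/1317 = 0.50266, p̂₂ = 734/1525 = 0.48131.
Pooled p̂ = (662+734)/(1317+1525) = 1396/2842 = 0.49120.
SE = √(0.249923 × 0.00141504) = 0.01881.
z = (0.50266 − 0.48131)/0.01881 = 0.02135/0.01881 = 1.135.
p-value = P(Z > 1.135) ≈ 0.1282.

z = 1.135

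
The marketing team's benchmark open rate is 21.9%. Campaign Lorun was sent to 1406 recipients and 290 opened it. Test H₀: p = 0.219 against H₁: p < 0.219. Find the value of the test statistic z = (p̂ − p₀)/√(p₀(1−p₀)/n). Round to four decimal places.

z = -1.1552

p̂ = 290/1406 = 0.206259.
Standard error under H₀: √(0.219×0.781/1406) = 0.011029.
z = (0.206259 − 0.219)/0.011029 = -0.012741/0.011029 = -1.1552.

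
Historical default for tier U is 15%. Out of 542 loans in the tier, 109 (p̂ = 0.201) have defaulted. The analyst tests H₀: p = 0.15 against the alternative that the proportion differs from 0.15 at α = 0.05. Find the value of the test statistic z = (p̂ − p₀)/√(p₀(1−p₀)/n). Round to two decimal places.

p̂ = 109/542 = 0.20111.
Under H₀, SE = √(0.15·0.85/542) = √(0.00023524) = 0.01534.
z = (0.20111 − 0.15)/0.01534 = 0.05111/0.01534 = 3.33.
p-value = 2·P(Z > 3.332) ≈ 0.0009, so at α = 0.05 we reject H₀.

z = 3.33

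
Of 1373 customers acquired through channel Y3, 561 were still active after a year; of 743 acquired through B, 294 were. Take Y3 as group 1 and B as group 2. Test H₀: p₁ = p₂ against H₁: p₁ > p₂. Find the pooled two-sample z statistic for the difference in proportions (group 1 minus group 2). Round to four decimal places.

p̂₁ = 561/1373 ≈ 0.408594, p̂₂ = 294/743 ≈ 0.395693.
Pooled p̂ = (561+294)/(1373+743) = 855/2116 = 0.404064.
SE = √(p̂(1−p̂)(1/n₁+1/n₂)) = √(0.404064·0.595936·0.00207423) = √(0.000499466) = 0.022349.
z = (0.408594 − 0.395693)/0.022349 = 0.012901/0.022349 = 0.5773.

z = 0.5773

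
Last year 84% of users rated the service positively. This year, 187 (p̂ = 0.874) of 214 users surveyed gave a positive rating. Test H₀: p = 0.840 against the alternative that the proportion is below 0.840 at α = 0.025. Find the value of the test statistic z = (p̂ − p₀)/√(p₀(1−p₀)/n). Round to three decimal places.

p̂ = 187/214 = 0.87383.
Under H₀, SE = √(0.84·0.16/214) = √(0.000628037) = 0.02506.
z = (0.87383 − 0.84)/0.02506 = 0.03383/0.02506 = 1.350.
p-value = P(Z < 1.350) ≈ 0.9115, so at α = 0.025 we fail to reject H₀.

z = 1.350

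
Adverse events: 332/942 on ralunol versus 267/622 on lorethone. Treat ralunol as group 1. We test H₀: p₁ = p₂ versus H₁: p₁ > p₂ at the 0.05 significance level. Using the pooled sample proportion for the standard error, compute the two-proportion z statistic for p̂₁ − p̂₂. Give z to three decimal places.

p̂₁ = 332/942 ≈ 0.352442, p̂₂ = 267/622 ≈ 0.429260.
Pooled p̂ = (332+267)/(942+622) = 599/1564 = 0.382992.
SE = √(0.236309 × 0.00266929) = 0.025115.
z = (0.352442 − 0.429260)/0.025115 = -0.076818/0.025115 = -3.059.
p-value = P(Z > -3.059) ≈ 0.9989; since p > α = 0.05, fail to reject H₀.

z = -3.059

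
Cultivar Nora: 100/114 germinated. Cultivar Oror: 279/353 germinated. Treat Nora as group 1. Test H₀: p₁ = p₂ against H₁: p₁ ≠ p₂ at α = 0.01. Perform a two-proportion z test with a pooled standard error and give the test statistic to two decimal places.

z = 2.06

p̂₁ = 100/114 = 0.8772, p̂₂ = 279/353 = 0.7904.
Pooled p̂ = (100+279)/(114+353) = 379/467 = 0.8116.
SE = √(p̂(1−p̂)(1/n₁+1/n₂)) = √(0.8116·0.1884·0.0116048) = √(0.0017747) = 0.0421.
z = (0.8772 − 0.7904)/0.0421 = 0.0868/0.0421 = 2.06.
Two-sided p-value ≈ 2·Φ(−2.061) = 0.0393, so at α = 0.01 we fail to reject H₀.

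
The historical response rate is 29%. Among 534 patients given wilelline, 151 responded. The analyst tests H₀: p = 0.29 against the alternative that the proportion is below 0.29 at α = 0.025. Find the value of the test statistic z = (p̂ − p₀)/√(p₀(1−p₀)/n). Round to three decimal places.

z = -0.368

p̂ = 151/534 = 0.28277.
Under H₀, SE = √(0.29·0.71/534) = √(0.000385581) = 0.01964.
z = (0.28277 − 0.29)/0.01964 = -0.00723/0.01964 = -0.368.
p-value = P(Z < -0.368) ≈ 0.3564. With α = 0.025, fail to reject H₀.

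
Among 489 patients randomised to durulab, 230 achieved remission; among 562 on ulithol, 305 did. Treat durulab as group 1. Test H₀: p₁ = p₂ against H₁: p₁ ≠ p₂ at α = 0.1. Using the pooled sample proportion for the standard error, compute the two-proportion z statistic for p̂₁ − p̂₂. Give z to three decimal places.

z = -2.340

p̂₁ = 230/489 = 0.47035, p̂₂ = 305/562 = 0.54270.
Pooled p̂ = (230+305)/(489+562) = 535/1051 = 0.50904.
SE = √(p̂(1−p̂)(1/n₁+1/n₂)) = √(0.50904·0.49096·0.00382435) = √(0.000955775) = 0.03092.
z = (0.47035 − 0.54270)/0.03092 = -0.07235/0.03092 = -2.340.
Two-sided p-value ≈ 2·Φ(−2.340) = 0.0193, so at α = 0.1 we reject H₀.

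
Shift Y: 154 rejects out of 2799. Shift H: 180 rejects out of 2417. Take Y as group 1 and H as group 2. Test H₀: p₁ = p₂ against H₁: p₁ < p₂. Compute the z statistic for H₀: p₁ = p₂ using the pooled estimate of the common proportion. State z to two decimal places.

p̂₁ = 154/2799 = 0.05502, p̂₂ = 180/2417 = 0.07447.
Pooled p̂ = (154+180)/(2799+2417) = 334/5216 = 0.06403.
SE = √(p̂(1−p̂)(1/n₁+1/n₂)) = √(0.06403·0.93597·0.000771006) = √(4.62091e-05) = 0.00680.
z = (0.05502 − 0.07447)/0.00680 = -0.01945/0.00680 = -2.86.

z = -2.86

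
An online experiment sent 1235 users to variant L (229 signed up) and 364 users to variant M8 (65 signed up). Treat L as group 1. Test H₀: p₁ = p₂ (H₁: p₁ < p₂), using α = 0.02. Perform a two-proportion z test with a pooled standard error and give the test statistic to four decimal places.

p̂₁ = 229/1235 = 0.185425, p̂₂ = 65/364 = 0.178571.
Pooled p̂ = (229+65)/(1235+364) = 294/1599 = 0.183865.
SE = √(0.150059 × 0.00355697) = 0.023103.
z = (0.185425 − 0.178571)/0.023103 = 0.006854/0.023103 = 0.2967.
p-value = P(Z < 0.297) ≈ 0.6166. With α = 0.02, fail to reject H₀.

z = 0.2967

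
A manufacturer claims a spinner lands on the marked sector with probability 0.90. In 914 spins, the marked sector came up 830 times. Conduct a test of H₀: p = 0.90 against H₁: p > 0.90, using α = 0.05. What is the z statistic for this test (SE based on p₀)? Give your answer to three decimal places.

p̂ = 830/914 ≈ 0.908096.
Standard error under H₀: √(0.9×0.1/914) = 0.009923.
z = (0.908096 − 0.9)/0.009923 = 0.008096/0.009923 = 0.816.
p-value = P(Z > 0.816) ≈ 0.2073; since p > α = 0.05, fail to reject H₀.

z = 0.816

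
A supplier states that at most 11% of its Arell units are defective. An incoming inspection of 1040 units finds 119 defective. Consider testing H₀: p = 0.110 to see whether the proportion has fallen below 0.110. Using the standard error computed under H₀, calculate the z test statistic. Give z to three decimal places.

p̂ = 119/1040 = 0.11442.
Standard error under H₀: √(0.11×0.89/1040) = 0.00970.
z = (0.11442 − 0.11)/0.00970 = 0.00442/0.00970 = 0.456.
p-value = P(Z < 0.456) ≈ 0.6758.

z = 0.456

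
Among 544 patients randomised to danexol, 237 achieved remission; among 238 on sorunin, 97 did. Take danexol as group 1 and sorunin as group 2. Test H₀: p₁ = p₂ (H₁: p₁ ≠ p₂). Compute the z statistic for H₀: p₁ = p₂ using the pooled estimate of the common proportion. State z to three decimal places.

p̂₁ = 237/544 = 0.43566, p̂₂ = 97/238 = 0.40756.
Pooled p̂ = (237+97)/(544+238) = 334/782 = 0.42711.
SE = √(p̂(1−p̂)(1/n₁+1/n₂)) = √(0.42711·0.57289·0.00603992) = √(0.00147789) = 0.03844.
z = (0.43566 − 0.40756)/0.03844 = 0.02810/0.03844 = 0.731.
p-value = 2·P(Z > 0.731) ≈ 0.4648.

z = 0.731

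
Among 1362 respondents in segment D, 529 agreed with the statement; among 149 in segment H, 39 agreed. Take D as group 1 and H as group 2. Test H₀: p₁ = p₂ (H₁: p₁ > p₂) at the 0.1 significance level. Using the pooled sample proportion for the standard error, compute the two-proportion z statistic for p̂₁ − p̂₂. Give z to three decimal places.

p̂₁ = 529/1362 ≈ 0.388399, p̂₂ = 39/149 ≈ 0.261745.
Pooled p̂ = (529+39)/(1362+149) = 568/1511 = 0.375910.
SE = √(0.234602 × 0.00744562) = 0.041794.
z = (0.388399 − 0.261745)/0.041794 = 0.126654/0.041794 = 3.030.
p-value = P(Z > 3.030) ≈ 0.0012. With α = 0.1, reject H₀.

z = 3.030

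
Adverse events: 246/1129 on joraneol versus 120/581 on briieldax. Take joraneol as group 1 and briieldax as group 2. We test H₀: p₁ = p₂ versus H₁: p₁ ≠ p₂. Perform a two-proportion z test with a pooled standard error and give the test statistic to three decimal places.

p̂₁ = 246/1129 ≈ 0.21789, p̂₂ = 120/581 ≈ 0.20654.
Pooled p̂ = (246+120)/(1129+581) = 366/1710 = 0.21404.
SE = √(0.168224 × 0.00260691) = 0.02094.
z = (0.21789 − 0.20654)/0.02094 = 0.01135/0.02094 = 0.542.
p-value = 2·P(Z > 0.542) ≈ 0.5878.

z = 0.542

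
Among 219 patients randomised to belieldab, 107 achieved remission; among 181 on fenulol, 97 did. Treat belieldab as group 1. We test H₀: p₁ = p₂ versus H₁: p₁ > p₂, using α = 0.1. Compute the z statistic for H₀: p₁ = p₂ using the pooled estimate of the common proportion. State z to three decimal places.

z = -0.942

p̂₁ = 107/219 = 0.48858, p̂₂ = 97/181 = 0.53591.
Pooled p̂ = (107+97)/(219+181) = 204/400 = 0.51000.
SE = √(0.2499 × 0.0100911) = 0.05022.
z = (0.48858 − 0.53591)/0.05022 = -0.04733/0.05022 = -0.942.
p-value = P(Z > -0.942) ≈ 0.8270. With α = 0.1, fail to reject H₀.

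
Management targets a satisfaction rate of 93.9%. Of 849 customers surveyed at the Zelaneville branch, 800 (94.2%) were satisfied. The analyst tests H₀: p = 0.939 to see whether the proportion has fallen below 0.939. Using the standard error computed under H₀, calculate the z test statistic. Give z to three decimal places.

p̂ = 800/849 = 0.942285.
Standard error under H₀: √(0.939×0.061/849) = 0.008214.
z = (0.942285 − 0.939)/0.008214 = 0.003285/0.008214 = 0.400.

z = 0.400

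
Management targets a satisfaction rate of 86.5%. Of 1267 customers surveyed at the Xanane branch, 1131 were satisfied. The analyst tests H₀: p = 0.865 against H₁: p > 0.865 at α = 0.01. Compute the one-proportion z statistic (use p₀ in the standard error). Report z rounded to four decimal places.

p̂ = 1131/1267 = 0.8926598.
Standard error under H₀: √(0.865×0.135/1267) = 0.0096003.
z = (0.8926598 − 0.865)/0.0096003 = 0.0276598/0.0096003 = 2.8811.
p-value = P(Z > 2.881) ≈ 0.0020; since p < α = 0.01, reject H₀.

z = 2.8811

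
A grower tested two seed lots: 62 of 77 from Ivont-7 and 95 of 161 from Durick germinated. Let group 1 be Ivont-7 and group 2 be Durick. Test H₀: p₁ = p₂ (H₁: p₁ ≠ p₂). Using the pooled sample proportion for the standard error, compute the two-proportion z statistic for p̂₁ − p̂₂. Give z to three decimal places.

z = 3.277

p̂₁ = 62/77 ≈ 0.80519, p̂₂ = 95/161 ≈ 0.59006.
Pooled p̂ = (62+95)/(77+161) = 157/238 = 0.65966.
SE = √(0.224507 × 0.0191982) = 0.06565.
z = (0.80519 − 0.59006)/0.06565 = 0.21513/0.06565 = 3.277.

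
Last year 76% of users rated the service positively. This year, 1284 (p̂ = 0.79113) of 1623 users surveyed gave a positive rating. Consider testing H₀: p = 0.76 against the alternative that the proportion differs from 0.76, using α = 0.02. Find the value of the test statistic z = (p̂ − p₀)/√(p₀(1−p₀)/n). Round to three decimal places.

z = 2.936

p̂ = 1284/1623 ≈ 0.791128.
Under H₀, SE = √(0.76·0.24/1623) = √(0.000112384) = 0.010601.
z = (0.791128 − 0.76)/0.010601 = 0.031128/0.010601 = 2.936.
Two-sided p-value ≈ 2·Φ(−2.936) = 0.0033; since p < α = 0.02, reject H₀.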